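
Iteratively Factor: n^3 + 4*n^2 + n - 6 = (n + 2)*(n^2 + 2*n - 3) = (n - 1)*(n + 2)*(n + 3)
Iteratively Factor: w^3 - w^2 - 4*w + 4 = (w - 1)*(w^2 - 4) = (w - 1)*(w + 2)*(w - 2)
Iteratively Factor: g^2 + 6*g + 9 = (g + 3)*(g + 3)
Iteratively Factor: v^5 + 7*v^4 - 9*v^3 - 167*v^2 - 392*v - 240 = (v + 4)*(v^4 + 3*v^3 - 21*v^2 - 83*v - 60) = (v + 1)*(v + 4)*(v^3 + 2*v^2 - 23*v - 60) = (v + 1)*(v + 4)^2*(v^2 - 2*v - 15) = (v - 5)*(v + 1)*(v + 4)^2*(v + 3)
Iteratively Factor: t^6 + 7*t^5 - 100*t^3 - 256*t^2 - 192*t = (t + 4)*(t^5 + 3*t^4 - 12*t^3 - 52*t^2 - 48*t) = (t - 4)*(t + 4)*(t^4 + 7*t^3 + 16*t^2 + 12*t) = (t - 4)*(t + 2)*(t + 4)*(t^3 + 5*t^2 + 6*t) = (t - 4)*(t + 2)*(t + 3)*(t + 4)*(t^2 + 2*t) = (t - 4)*(t + 2)^2*(t + 3)*(t + 4)*(t)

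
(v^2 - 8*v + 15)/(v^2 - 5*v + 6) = (v - 5)/(v - 2)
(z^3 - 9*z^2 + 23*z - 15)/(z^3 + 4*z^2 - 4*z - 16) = (z^3 - 9*z^2 + 23*z - 15)/(z^3 + 4*z^2 - 4*z - 16)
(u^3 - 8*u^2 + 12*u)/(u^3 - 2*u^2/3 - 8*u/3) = 3*(u - 6)/(3*u + 4)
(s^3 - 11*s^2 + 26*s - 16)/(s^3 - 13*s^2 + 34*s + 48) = (s^2 - 3*s + 2)/(s^2 - 5*s - 6)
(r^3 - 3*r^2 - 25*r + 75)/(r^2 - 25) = r - 3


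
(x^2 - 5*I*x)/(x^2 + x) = (x - 5*I)/(x + 1)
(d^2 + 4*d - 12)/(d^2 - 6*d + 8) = (d + 6)/(d - 4)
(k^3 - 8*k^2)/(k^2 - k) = k*(k - 8)/(k - 1)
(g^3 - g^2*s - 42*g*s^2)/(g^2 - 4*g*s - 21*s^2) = g*(g + 6*s)/(g + 3*s)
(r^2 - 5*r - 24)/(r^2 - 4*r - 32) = (r + 3)/(r + 4)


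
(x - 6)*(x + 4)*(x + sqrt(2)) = x^3 - 2*x^2 + sqrt(2)*x^2 - 24*x - 2*sqrt(2)*x - 24*sqrt(2)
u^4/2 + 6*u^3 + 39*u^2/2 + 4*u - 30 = (u/2 + 1)*(u - 1)*(u + 5)*(u + 6)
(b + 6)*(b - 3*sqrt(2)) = b^2 - 3*sqrt(2)*b + 6*b - 18*sqrt(2)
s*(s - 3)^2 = s^3 - 6*s^2 + 9*s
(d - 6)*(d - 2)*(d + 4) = d^3 - 4*d^2 - 20*d + 48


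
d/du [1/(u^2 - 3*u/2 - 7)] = 2*(3 - 4*u)/(-2*u^2 + 3*u + 14)^2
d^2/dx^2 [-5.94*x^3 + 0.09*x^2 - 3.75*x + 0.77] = 0.18 - 35.64*x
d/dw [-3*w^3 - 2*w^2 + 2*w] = -9*w^2 - 4*w + 2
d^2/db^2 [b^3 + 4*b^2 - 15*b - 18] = 6*b + 8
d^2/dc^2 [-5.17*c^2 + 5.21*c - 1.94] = -10.3400000000000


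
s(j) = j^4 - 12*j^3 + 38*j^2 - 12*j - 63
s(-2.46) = 411.75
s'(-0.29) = -37.17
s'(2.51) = 15.21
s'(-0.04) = -15.10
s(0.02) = -63.22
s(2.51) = -3.78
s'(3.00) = 0.00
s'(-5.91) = -2544.27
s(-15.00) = 99792.00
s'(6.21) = 29.58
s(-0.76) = -26.33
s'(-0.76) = -92.31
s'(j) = 4*j^3 - 36*j^2 + 76*j - 12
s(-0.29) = -56.02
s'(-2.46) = -476.37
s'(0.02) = -10.49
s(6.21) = -58.69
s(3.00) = 0.00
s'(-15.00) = -22752.00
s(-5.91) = 5032.26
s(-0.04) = -62.46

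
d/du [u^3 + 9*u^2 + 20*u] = 3*u^2 + 18*u + 20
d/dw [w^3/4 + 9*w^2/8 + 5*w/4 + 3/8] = 3*w^2/4 + 9*w/4 + 5/4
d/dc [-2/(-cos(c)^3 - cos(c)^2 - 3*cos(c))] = 2*(3*cos(c)^2 + 2*cos(c) + 3)*sin(c)/((cos(c)^2 + cos(c) + 3)^2*cos(c)^2)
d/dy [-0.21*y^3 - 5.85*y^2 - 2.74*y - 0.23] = -0.63*y^2 - 11.7*y - 2.74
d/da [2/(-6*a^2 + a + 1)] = 2*(12*a - 1)/(-6*a^2 + a + 1)^2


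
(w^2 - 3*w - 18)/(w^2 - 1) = (w^2 - 3*w - 18)/(w^2 - 1)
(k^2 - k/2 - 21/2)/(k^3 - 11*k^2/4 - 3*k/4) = 2*(-2*k^2 + k + 21)/(k*(-4*k^2 + 11*k + 3))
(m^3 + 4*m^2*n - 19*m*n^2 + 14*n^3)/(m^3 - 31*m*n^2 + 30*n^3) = (m^2 + 5*m*n - 14*n^2)/(m^2 + m*n - 30*n^2)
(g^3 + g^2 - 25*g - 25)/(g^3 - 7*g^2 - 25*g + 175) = (g + 1)/(g - 7)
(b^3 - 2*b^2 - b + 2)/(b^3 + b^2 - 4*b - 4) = (b - 1)/(b + 2)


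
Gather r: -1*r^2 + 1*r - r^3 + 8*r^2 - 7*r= -r^3 + 7*r^2 - 6*r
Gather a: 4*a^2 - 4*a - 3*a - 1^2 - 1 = 4*a^2 - 7*a - 2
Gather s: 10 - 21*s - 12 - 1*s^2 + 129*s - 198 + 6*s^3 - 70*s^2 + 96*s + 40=6*s^3 - 71*s^2 + 204*s - 160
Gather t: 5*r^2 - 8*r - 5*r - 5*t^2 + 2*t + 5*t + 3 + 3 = 5*r^2 - 13*r - 5*t^2 + 7*t + 6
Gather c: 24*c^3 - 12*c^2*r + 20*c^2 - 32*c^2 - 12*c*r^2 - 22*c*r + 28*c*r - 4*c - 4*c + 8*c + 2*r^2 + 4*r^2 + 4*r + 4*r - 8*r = 24*c^3 + c^2*(-12*r - 12) + c*(-12*r^2 + 6*r) + 6*r^2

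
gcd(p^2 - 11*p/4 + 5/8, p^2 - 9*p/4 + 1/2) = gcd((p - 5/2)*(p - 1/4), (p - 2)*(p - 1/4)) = p - 1/4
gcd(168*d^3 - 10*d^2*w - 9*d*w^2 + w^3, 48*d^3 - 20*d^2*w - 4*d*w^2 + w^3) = -24*d^2 - 2*d*w + w^2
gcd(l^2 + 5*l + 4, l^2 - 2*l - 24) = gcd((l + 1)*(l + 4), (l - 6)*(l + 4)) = l + 4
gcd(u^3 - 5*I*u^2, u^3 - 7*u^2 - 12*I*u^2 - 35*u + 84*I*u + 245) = u - 5*I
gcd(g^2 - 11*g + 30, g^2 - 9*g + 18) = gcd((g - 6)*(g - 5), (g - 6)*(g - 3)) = g - 6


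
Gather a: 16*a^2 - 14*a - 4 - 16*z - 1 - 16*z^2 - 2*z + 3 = 16*a^2 - 14*a - 16*z^2 - 18*z - 2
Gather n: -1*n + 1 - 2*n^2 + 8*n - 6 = -2*n^2 + 7*n - 5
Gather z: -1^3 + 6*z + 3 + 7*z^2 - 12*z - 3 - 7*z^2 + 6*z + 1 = 0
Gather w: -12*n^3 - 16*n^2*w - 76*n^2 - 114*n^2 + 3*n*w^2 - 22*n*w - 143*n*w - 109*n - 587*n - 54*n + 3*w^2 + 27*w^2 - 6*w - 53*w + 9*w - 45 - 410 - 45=-12*n^3 - 190*n^2 - 750*n + w^2*(3*n + 30) + w*(-16*n^2 - 165*n - 50) - 500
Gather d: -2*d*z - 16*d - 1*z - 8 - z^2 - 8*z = d*(-2*z - 16) - z^2 - 9*z - 8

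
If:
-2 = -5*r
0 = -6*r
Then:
No Solution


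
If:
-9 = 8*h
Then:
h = -9/8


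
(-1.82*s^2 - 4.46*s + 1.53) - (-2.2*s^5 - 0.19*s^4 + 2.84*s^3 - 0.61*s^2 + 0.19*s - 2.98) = 2.2*s^5 + 0.19*s^4 - 2.84*s^3 - 1.21*s^2 - 4.65*s + 4.51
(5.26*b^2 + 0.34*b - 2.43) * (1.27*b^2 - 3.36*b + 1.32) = 6.6802*b^4 - 17.2418*b^3 + 2.7147*b^2 + 8.6136*b - 3.2076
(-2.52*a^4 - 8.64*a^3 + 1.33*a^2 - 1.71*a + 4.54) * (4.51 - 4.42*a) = 11.1384*a^5 + 26.8236*a^4 - 44.845*a^3 + 13.5565*a^2 - 27.7789*a + 20.4754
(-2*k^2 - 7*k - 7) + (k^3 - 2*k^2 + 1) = k^3 - 4*k^2 - 7*k - 6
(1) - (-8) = 9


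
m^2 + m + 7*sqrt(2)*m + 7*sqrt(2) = (m + 1)*(m + 7*sqrt(2))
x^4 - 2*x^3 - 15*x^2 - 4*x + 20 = (x - 5)*(x - 1)*(x + 2)^2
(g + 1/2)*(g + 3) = g^2 + 7*g/2 + 3/2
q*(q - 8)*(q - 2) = q^3 - 10*q^2 + 16*q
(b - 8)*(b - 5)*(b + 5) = b^3 - 8*b^2 - 25*b + 200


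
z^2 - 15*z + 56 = (z - 8)*(z - 7)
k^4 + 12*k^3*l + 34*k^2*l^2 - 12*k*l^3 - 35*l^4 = (k - l)*(k + l)*(k + 5*l)*(k + 7*l)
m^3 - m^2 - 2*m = m*(m - 2)*(m + 1)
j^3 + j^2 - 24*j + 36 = (j - 3)*(j - 2)*(j + 6)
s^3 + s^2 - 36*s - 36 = (s - 6)*(s + 1)*(s + 6)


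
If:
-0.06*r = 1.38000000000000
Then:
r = -23.00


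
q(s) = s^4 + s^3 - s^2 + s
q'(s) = 4*s^3 + 3*s^2 - 2*s + 1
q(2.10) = 26.40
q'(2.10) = 47.07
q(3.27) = 141.88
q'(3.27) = 166.40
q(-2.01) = 2.15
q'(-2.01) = -15.34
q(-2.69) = 22.97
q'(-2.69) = -49.77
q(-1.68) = -1.28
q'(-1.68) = -6.14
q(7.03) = 2747.46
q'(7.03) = 1524.92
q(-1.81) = -0.28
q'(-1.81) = -9.27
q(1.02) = 2.12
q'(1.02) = 6.33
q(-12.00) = 18852.00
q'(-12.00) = -6455.00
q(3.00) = 102.00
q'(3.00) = 130.00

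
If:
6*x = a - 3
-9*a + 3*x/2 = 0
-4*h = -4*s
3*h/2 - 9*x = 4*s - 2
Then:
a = -3/35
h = 464/175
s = 464/175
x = -18/35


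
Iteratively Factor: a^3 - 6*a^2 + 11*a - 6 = (a - 2)*(a^2 - 4*a + 3) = (a - 2)*(a - 1)*(a - 3)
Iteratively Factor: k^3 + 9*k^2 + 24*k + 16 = (k + 4)*(k^2 + 5*k + 4) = (k + 1)*(k + 4)*(k + 4)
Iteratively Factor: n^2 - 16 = (n + 4)*(n - 4)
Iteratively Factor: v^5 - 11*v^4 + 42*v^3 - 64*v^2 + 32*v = (v - 1)*(v^4 - 10*v^3 + 32*v^2 - 32*v) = v*(v - 1)*(v^3 - 10*v^2 + 32*v - 32) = v*(v - 4)*(v - 1)*(v^2 - 6*v + 8) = v*(v - 4)*(v - 2)*(v - 1)*(v - 4)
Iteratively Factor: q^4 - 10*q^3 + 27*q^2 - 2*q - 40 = (q - 2)*(q^3 - 8*q^2 + 11*q + 20) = (q - 2)*(q + 1)*(q^2 - 9*q + 20) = (q - 4)*(q - 2)*(q + 1)*(q - 5)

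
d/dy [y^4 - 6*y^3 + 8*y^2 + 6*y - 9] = 4*y^3 - 18*y^2 + 16*y + 6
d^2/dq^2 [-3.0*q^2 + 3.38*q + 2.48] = -6.00000000000000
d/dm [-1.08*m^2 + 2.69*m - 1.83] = 2.69 - 2.16*m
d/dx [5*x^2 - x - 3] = 10*x - 1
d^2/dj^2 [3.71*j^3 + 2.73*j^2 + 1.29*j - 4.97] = 22.26*j + 5.46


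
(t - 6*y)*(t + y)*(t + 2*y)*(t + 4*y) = t^4 + t^3*y - 28*t^2*y^2 - 76*t*y^3 - 48*y^4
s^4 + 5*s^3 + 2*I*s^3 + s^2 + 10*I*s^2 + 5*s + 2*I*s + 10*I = (s + 5)*(s - I)*(s + I)*(s + 2*I)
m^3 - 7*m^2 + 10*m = m*(m - 5)*(m - 2)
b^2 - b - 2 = (b - 2)*(b + 1)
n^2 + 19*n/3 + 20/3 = (n + 4/3)*(n + 5)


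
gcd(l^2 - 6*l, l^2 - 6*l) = l^2 - 6*l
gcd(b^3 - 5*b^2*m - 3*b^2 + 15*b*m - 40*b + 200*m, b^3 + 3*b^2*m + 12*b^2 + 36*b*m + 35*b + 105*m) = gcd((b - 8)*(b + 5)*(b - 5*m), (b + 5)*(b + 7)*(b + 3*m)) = b + 5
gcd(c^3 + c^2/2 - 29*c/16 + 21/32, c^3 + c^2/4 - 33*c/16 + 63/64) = c^2 + c - 21/16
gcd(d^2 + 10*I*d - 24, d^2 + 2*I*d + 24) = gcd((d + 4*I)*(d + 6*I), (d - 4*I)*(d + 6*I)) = d + 6*I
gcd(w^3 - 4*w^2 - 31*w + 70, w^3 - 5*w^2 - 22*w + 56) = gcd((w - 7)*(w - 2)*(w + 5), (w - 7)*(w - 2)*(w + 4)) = w^2 - 9*w + 14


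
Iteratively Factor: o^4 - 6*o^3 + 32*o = (o - 4)*(o^3 - 2*o^2 - 8*o) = (o - 4)^2*(o^2 + 2*o) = (o - 4)^2*(o + 2)*(o)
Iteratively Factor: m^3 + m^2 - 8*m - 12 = (m - 3)*(m^2 + 4*m + 4) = (m - 3)*(m + 2)*(m + 2)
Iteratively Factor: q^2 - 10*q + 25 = (q - 5)*(q - 5)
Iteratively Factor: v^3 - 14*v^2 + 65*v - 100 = (v - 4)*(v^2 - 10*v + 25) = (v - 5)*(v - 4)*(v - 5)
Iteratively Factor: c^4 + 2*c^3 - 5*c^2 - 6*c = (c)*(c^3 + 2*c^2 - 5*c - 6) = c*(c - 2)*(c^2 + 4*c + 3) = c*(c - 2)*(c + 1)*(c + 3)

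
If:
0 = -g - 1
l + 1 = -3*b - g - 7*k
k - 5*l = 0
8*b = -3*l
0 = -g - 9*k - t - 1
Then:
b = 0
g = -1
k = 0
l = 0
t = 0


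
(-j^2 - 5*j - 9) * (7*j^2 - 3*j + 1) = -7*j^4 - 32*j^3 - 49*j^2 + 22*j - 9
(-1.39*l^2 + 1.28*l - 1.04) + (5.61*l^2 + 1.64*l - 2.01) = 4.22*l^2 + 2.92*l - 3.05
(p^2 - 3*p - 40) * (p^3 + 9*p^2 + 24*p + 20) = p^5 + 6*p^4 - 43*p^3 - 412*p^2 - 1020*p - 800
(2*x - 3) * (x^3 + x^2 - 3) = 2*x^4 - x^3 - 3*x^2 - 6*x + 9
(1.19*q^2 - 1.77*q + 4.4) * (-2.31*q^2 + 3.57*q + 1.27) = -2.7489*q^4 + 8.337*q^3 - 14.9716*q^2 + 13.4601*q + 5.588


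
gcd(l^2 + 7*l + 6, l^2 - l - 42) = l + 6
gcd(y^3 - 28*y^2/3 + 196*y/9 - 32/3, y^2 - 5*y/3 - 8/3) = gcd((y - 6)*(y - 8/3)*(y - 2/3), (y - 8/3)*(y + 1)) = y - 8/3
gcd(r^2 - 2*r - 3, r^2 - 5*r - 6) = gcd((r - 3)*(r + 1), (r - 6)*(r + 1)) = r + 1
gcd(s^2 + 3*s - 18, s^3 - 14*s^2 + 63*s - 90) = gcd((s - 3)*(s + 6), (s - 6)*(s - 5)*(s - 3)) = s - 3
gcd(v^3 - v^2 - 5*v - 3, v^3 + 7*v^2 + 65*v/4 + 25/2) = 1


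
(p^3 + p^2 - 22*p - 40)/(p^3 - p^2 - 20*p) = (p + 2)/p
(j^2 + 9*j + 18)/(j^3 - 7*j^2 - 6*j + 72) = (j + 6)/(j^2 - 10*j + 24)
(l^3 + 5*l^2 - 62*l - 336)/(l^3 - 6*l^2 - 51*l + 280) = (l + 6)/(l - 5)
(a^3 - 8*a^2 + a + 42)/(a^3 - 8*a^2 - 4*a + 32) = (a^2 - 10*a + 21)/(a^2 - 10*a + 16)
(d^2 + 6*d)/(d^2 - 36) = d/(d - 6)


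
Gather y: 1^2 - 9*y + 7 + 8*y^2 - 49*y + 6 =8*y^2 - 58*y + 14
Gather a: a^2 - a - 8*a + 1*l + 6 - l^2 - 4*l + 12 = a^2 - 9*a - l^2 - 3*l + 18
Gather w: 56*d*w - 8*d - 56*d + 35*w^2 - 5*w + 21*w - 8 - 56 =-64*d + 35*w^2 + w*(56*d + 16) - 64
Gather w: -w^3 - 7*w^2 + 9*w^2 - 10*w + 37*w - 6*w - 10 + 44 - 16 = -w^3 + 2*w^2 + 21*w + 18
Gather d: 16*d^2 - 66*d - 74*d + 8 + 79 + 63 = 16*d^2 - 140*d + 150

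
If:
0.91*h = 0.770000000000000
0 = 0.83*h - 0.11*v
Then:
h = 0.85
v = 6.38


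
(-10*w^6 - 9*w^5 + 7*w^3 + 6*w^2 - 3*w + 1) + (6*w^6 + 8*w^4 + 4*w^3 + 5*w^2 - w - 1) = -4*w^6 - 9*w^5 + 8*w^4 + 11*w^3 + 11*w^2 - 4*w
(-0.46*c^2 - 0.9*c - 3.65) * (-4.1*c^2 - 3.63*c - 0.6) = 1.886*c^4 + 5.3598*c^3 + 18.508*c^2 + 13.7895*c + 2.19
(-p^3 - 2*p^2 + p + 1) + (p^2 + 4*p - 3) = -p^3 - p^2 + 5*p - 2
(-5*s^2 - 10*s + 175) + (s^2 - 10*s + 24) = -4*s^2 - 20*s + 199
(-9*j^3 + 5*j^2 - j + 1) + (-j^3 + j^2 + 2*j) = -10*j^3 + 6*j^2 + j + 1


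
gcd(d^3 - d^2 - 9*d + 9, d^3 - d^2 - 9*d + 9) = d^3 - d^2 - 9*d + 9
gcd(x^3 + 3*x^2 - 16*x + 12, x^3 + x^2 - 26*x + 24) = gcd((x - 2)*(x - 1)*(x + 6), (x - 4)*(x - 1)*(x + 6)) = x^2 + 5*x - 6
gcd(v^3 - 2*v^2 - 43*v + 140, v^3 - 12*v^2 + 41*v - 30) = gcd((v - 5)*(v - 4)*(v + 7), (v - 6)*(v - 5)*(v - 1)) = v - 5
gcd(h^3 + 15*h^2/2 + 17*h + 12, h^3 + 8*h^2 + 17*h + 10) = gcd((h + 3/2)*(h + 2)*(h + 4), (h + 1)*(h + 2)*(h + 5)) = h + 2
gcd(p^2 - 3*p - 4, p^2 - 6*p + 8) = p - 4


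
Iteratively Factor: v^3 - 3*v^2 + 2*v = (v)*(v^2 - 3*v + 2) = v*(v - 2)*(v - 1)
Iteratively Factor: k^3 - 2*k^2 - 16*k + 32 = (k - 4)*(k^2 + 2*k - 8) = (k - 4)*(k + 4)*(k - 2)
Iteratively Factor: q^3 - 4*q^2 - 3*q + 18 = (q - 3)*(q^2 - q - 6) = (q - 3)^2*(q + 2)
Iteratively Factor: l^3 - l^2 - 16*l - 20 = (l - 5)*(l^2 + 4*l + 4) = (l - 5)*(l + 2)*(l + 2)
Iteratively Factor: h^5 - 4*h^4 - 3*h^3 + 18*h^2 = (h - 3)*(h^4 - h^3 - 6*h^2) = h*(h - 3)*(h^3 - h^2 - 6*h) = h*(h - 3)^2*(h^2 + 2*h) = h*(h - 3)^2*(h + 2)*(h)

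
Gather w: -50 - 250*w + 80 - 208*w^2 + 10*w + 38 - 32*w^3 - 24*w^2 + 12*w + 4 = -32*w^3 - 232*w^2 - 228*w + 72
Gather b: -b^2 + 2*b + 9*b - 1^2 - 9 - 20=-b^2 + 11*b - 30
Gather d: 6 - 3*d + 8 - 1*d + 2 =16 - 4*d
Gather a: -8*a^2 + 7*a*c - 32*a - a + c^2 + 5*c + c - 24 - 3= -8*a^2 + a*(7*c - 33) + c^2 + 6*c - 27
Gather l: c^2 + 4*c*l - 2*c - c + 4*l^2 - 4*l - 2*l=c^2 - 3*c + 4*l^2 + l*(4*c - 6)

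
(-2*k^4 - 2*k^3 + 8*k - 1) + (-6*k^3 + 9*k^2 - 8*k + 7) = -2*k^4 - 8*k^3 + 9*k^2 + 6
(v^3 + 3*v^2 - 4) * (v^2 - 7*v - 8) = v^5 - 4*v^4 - 29*v^3 - 28*v^2 + 28*v + 32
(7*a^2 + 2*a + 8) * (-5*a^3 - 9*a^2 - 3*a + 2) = -35*a^5 - 73*a^4 - 79*a^3 - 64*a^2 - 20*a + 16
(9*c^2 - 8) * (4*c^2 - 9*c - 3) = 36*c^4 - 81*c^3 - 59*c^2 + 72*c + 24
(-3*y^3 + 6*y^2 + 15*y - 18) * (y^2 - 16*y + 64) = -3*y^5 + 54*y^4 - 273*y^3 + 126*y^2 + 1248*y - 1152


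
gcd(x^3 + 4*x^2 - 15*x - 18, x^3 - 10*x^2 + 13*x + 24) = x^2 - 2*x - 3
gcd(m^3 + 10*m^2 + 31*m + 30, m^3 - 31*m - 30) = m + 5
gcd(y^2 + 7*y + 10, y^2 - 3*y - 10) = y + 2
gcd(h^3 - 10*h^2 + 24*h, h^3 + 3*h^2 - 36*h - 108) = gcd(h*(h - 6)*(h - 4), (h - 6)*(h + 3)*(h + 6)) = h - 6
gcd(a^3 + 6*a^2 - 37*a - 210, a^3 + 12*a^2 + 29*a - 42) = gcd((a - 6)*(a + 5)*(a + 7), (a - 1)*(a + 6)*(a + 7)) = a + 7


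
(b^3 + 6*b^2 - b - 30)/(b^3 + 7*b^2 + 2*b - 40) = (b + 3)/(b + 4)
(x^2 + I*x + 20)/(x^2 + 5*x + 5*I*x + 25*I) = (x - 4*I)/(x + 5)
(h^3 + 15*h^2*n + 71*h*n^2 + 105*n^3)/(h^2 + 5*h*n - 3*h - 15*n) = (h^2 + 10*h*n + 21*n^2)/(h - 3)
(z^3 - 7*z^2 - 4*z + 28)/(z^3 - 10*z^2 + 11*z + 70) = (z - 2)/(z - 5)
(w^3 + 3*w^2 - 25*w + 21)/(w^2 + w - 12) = (w^2 + 6*w - 7)/(w + 4)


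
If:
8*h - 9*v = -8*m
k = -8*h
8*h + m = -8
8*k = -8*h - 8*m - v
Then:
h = -40/71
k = 320/71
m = -248/71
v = -256/71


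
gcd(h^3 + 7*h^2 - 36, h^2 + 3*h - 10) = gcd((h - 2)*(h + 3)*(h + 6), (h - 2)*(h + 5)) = h - 2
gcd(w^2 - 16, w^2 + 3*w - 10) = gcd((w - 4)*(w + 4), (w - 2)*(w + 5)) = 1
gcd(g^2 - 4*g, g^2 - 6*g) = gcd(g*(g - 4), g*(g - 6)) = g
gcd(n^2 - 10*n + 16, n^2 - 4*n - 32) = n - 8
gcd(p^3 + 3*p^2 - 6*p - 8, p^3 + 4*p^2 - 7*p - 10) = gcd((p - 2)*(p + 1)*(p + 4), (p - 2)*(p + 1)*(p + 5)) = p^2 - p - 2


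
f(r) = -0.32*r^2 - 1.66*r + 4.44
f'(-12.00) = 6.02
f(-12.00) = -21.72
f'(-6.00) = 2.18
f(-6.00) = 2.88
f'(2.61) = -3.33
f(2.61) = -2.07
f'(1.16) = -2.40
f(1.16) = 2.08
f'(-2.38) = -0.14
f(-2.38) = 6.58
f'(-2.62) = 0.02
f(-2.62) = 6.59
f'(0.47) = -1.96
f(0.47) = 3.59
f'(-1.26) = -0.85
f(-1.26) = 6.02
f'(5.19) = -4.98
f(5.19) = -12.79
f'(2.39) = -3.19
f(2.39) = -1.36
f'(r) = -0.64*r - 1.66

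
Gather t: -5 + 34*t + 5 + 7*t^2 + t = 7*t^2 + 35*t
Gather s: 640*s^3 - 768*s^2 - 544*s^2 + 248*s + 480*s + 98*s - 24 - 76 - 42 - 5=640*s^3 - 1312*s^2 + 826*s - 147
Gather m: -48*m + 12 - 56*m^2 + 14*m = -56*m^2 - 34*m + 12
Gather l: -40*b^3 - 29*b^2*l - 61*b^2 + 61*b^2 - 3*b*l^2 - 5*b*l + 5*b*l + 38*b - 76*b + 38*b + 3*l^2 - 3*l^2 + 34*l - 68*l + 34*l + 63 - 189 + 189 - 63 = -40*b^3 - 29*b^2*l - 3*b*l^2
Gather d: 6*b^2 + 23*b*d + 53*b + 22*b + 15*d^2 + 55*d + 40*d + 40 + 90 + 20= 6*b^2 + 75*b + 15*d^2 + d*(23*b + 95) + 150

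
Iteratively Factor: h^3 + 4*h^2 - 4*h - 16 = (h - 2)*(h^2 + 6*h + 8) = (h - 2)*(h + 2)*(h + 4)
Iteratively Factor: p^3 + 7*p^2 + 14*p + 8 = (p + 4)*(p^2 + 3*p + 2) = (p + 1)*(p + 4)*(p + 2)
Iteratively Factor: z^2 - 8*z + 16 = (z - 4)*(z - 4)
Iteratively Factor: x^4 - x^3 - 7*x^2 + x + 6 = (x - 3)*(x^3 + 2*x^2 - x - 2) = (x - 3)*(x + 2)*(x^2 - 1) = (x - 3)*(x + 1)*(x + 2)*(x - 1)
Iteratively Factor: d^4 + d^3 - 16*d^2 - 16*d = (d + 4)*(d^3 - 3*d^2 - 4*d) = d*(d + 4)*(d^2 - 3*d - 4) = d*(d + 1)*(d + 4)*(d - 4)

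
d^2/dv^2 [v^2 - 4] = 2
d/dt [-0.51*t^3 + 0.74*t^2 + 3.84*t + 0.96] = -1.53*t^2 + 1.48*t + 3.84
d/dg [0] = 0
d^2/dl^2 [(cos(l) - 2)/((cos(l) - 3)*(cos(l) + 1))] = (-(1 - cos(2*l))^2 + 265*cos(l) - 74*cos(2*l) + 7*cos(3*l) - 230)/(4*(cos(l) - 3)^3*(cos(l) + 1)^2)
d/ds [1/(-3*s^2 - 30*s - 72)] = 2*(s + 5)/(3*(s^2 + 10*s + 24)^2)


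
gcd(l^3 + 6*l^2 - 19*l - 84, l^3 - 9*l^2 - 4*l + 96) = l^2 - l - 12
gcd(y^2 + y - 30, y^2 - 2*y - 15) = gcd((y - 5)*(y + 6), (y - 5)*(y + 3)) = y - 5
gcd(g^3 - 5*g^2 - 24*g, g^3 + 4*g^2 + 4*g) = g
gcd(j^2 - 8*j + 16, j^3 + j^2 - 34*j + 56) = j - 4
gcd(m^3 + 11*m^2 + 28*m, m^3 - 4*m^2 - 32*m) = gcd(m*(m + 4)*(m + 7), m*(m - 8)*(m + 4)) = m^2 + 4*m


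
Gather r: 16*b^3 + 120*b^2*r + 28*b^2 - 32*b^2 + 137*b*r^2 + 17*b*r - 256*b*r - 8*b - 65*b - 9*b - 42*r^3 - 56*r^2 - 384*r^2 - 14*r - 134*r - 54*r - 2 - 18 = 16*b^3 - 4*b^2 - 82*b - 42*r^3 + r^2*(137*b - 440) + r*(120*b^2 - 239*b - 202) - 20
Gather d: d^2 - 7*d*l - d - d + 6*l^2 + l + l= d^2 + d*(-7*l - 2) + 6*l^2 + 2*l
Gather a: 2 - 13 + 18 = 7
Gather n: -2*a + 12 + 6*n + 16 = -2*a + 6*n + 28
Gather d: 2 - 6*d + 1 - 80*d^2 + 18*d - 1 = -80*d^2 + 12*d + 2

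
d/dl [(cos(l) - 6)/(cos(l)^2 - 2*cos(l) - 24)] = sin(l)/(cos(l) + 4)^2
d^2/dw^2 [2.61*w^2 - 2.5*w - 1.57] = 5.22000000000000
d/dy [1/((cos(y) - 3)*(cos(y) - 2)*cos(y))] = (3*sin(y) + 6*sin(y)/cos(y)^2 - 10*tan(y))/((cos(y) - 3)^2*(cos(y) - 2)^2)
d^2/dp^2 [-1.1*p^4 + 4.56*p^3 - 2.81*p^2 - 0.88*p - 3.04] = -13.2*p^2 + 27.36*p - 5.62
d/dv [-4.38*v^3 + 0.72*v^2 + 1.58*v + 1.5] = -13.14*v^2 + 1.44*v + 1.58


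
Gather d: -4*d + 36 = 36 - 4*d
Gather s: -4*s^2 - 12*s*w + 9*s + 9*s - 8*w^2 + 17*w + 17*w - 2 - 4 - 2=-4*s^2 + s*(18 - 12*w) - 8*w^2 + 34*w - 8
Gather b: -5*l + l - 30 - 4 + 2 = -4*l - 32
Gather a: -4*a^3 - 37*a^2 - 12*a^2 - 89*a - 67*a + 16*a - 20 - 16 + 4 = -4*a^3 - 49*a^2 - 140*a - 32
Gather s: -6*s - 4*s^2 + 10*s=-4*s^2 + 4*s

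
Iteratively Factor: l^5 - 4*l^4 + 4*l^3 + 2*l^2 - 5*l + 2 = (l - 1)*(l^4 - 3*l^3 + l^2 + 3*l - 2) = (l - 2)*(l - 1)*(l^3 - l^2 - l + 1) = (l - 2)*(l - 1)^2*(l^2 - 1) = (l - 2)*(l - 1)^3*(l + 1)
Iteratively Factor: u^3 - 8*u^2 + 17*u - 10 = (u - 5)*(u^2 - 3*u + 2) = (u - 5)*(u - 2)*(u - 1)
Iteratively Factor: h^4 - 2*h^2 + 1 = (h - 1)*(h^3 + h^2 - h - 1) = (h - 1)^2*(h^2 + 2*h + 1) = (h - 1)^2*(h + 1)*(h + 1)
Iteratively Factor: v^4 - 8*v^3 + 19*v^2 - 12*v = (v - 3)*(v^3 - 5*v^2 + 4*v) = (v - 4)*(v - 3)*(v^2 - v) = (v - 4)*(v - 3)*(v - 1)*(v)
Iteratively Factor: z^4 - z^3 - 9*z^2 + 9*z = (z - 3)*(z^3 + 2*z^2 - 3*z) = z*(z - 3)*(z^2 + 2*z - 3) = z*(z - 3)*(z + 3)*(z - 1)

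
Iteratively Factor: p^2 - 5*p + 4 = (p - 1)*(p - 4)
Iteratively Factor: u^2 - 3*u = (u - 3)*(u)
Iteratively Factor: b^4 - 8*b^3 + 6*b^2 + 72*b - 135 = (b - 5)*(b^3 - 3*b^2 - 9*b + 27) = (b - 5)*(b - 3)*(b^2 - 9) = (b - 5)*(b - 3)*(b + 3)*(b - 3)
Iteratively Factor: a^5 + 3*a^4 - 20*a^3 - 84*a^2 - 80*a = (a + 2)*(a^4 + a^3 - 22*a^2 - 40*a) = (a - 5)*(a + 2)*(a^3 + 6*a^2 + 8*a) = (a - 5)*(a + 2)*(a + 4)*(a^2 + 2*a) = (a - 5)*(a + 2)^2*(a + 4)*(a)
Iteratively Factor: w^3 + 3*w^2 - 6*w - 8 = (w - 2)*(w^2 + 5*w + 4) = (w - 2)*(w + 4)*(w + 1)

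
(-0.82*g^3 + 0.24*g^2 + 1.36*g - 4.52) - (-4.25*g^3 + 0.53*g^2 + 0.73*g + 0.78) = 3.43*g^3 - 0.29*g^2 + 0.63*g - 5.3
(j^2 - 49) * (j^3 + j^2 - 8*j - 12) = j^5 + j^4 - 57*j^3 - 61*j^2 + 392*j + 588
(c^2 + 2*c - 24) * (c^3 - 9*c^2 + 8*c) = c^5 - 7*c^4 - 34*c^3 + 232*c^2 - 192*c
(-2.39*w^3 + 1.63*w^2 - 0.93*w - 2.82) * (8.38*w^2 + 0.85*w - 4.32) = -20.0282*w^5 + 11.6279*w^4 + 3.9169*w^3 - 31.4637*w^2 + 1.6206*w + 12.1824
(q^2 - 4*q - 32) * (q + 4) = q^3 - 48*q - 128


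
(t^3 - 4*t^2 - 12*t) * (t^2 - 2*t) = t^5 - 6*t^4 - 4*t^3 + 24*t^2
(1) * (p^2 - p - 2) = p^2 - p - 2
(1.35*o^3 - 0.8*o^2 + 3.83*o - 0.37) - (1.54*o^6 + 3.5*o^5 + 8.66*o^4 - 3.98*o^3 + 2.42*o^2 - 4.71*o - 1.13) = -1.54*o^6 - 3.5*o^5 - 8.66*o^4 + 5.33*o^3 - 3.22*o^2 + 8.54*o + 0.76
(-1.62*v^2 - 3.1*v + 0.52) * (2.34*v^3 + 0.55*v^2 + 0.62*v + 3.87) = -3.7908*v^5 - 8.145*v^4 - 1.4926*v^3 - 7.9054*v^2 - 11.6746*v + 2.0124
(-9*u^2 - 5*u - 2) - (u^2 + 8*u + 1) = -10*u^2 - 13*u - 3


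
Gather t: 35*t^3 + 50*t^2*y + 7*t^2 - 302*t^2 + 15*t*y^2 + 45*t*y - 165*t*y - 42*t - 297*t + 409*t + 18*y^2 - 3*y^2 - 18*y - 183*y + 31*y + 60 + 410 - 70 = 35*t^3 + t^2*(50*y - 295) + t*(15*y^2 - 120*y + 70) + 15*y^2 - 170*y + 400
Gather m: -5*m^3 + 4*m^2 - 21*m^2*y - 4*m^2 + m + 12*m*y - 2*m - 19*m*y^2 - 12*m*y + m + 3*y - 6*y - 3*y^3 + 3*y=-5*m^3 - 21*m^2*y - 19*m*y^2 - 3*y^3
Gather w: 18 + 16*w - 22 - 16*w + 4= 0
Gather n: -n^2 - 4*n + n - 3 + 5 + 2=-n^2 - 3*n + 4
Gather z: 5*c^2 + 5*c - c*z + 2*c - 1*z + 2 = 5*c^2 + 7*c + z*(-c - 1) + 2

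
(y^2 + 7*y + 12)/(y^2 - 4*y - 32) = (y + 3)/(y - 8)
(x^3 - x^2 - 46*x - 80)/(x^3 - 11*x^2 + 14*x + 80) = (x + 5)/(x - 5)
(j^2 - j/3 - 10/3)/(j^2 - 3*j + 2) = (j + 5/3)/(j - 1)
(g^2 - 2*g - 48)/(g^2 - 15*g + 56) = (g + 6)/(g - 7)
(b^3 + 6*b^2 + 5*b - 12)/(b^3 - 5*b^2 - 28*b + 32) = (b + 3)/(b - 8)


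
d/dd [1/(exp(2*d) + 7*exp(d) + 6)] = (-2*exp(d) - 7)*exp(d)/(exp(2*d) + 7*exp(d) + 6)^2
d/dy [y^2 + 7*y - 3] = 2*y + 7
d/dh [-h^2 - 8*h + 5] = -2*h - 8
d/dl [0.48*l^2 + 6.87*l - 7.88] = 0.96*l + 6.87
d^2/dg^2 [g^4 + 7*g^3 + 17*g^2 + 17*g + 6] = 12*g^2 + 42*g + 34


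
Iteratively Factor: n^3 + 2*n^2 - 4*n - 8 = (n + 2)*(n^2 - 4) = (n + 2)^2*(n - 2)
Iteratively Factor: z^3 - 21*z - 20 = (z - 5)*(z^2 + 5*z + 4) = (z - 5)*(z + 1)*(z + 4)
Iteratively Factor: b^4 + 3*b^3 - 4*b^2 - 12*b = (b + 3)*(b^3 - 4*b) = (b + 2)*(b + 3)*(b^2 - 2*b) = b*(b + 2)*(b + 3)*(b - 2)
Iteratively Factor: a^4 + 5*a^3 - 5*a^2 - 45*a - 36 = (a + 1)*(a^3 + 4*a^2 - 9*a - 36) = (a + 1)*(a + 4)*(a^2 - 9) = (a - 3)*(a + 1)*(a + 4)*(a + 3)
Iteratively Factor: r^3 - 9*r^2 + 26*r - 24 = (r - 2)*(r^2 - 7*r + 12) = (r - 3)*(r - 2)*(r - 4)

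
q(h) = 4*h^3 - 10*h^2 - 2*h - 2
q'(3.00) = 46.00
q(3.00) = 10.00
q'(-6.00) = 550.00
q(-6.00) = -1214.00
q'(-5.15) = 419.27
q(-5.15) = -803.29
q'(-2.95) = 161.43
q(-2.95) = -185.81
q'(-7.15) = 754.47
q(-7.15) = -1961.03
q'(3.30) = 62.68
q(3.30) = 26.25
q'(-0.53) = 11.97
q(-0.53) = -4.34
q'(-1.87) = 77.36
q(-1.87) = -59.39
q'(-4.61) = 345.23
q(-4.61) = -597.19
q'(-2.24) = 103.01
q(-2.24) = -92.65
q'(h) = 12*h^2 - 20*h - 2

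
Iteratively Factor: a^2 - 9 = (a + 3)*(a - 3)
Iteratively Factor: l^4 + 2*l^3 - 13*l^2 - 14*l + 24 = (l - 3)*(l^3 + 5*l^2 + 2*l - 8) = (l - 3)*(l - 1)*(l^2 + 6*l + 8) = (l - 3)*(l - 1)*(l + 2)*(l + 4)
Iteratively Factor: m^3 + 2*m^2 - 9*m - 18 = (m + 3)*(m^2 - m - 6) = (m - 3)*(m + 3)*(m + 2)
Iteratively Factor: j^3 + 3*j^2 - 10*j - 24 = (j - 3)*(j^2 + 6*j + 8) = (j - 3)*(j + 2)*(j + 4)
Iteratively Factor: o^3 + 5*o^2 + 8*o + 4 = (o + 2)*(o^2 + 3*o + 2) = (o + 1)*(o + 2)*(o + 2)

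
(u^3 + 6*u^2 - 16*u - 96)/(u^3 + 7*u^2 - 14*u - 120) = (u + 4)/(u + 5)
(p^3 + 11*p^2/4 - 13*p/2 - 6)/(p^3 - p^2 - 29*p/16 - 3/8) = 4*(p + 4)/(4*p + 1)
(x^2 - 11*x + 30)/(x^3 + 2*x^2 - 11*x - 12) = (x^2 - 11*x + 30)/(x^3 + 2*x^2 - 11*x - 12)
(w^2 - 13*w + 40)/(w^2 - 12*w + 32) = (w - 5)/(w - 4)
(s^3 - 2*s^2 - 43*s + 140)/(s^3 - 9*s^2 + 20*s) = (s + 7)/s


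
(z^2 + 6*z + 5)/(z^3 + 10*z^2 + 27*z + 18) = (z + 5)/(z^2 + 9*z + 18)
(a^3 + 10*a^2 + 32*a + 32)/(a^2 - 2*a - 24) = (a^2 + 6*a + 8)/(a - 6)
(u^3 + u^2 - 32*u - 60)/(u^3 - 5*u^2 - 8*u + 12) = (u + 5)/(u - 1)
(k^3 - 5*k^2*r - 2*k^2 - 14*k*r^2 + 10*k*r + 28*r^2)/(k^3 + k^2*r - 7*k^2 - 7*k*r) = (k^3 - 5*k^2*r - 2*k^2 - 14*k*r^2 + 10*k*r + 28*r^2)/(k*(k^2 + k*r - 7*k - 7*r))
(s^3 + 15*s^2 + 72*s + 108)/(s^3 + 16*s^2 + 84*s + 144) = (s + 3)/(s + 4)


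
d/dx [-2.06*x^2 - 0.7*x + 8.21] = -4.12*x - 0.7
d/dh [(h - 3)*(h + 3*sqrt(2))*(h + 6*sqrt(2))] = 3*h^2 - 6*h + 18*sqrt(2)*h - 27*sqrt(2) + 36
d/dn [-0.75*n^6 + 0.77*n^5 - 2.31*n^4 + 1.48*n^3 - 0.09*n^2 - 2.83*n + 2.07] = -4.5*n^5 + 3.85*n^4 - 9.24*n^3 + 4.44*n^2 - 0.18*n - 2.83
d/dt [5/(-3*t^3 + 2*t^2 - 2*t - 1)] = 5*(9*t^2 - 4*t + 2)/(3*t^3 - 2*t^2 + 2*t + 1)^2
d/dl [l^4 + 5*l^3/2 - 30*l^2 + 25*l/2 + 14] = 4*l^3 + 15*l^2/2 - 60*l + 25/2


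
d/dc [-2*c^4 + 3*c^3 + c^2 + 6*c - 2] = -8*c^3 + 9*c^2 + 2*c + 6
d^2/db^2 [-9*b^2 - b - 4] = -18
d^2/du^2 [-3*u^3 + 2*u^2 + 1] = 4 - 18*u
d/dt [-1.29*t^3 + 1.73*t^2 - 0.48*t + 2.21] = -3.87*t^2 + 3.46*t - 0.48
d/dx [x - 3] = 1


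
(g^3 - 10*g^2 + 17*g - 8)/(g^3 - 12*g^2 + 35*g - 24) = (g - 1)/(g - 3)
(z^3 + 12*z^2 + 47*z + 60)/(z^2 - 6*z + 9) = (z^3 + 12*z^2 + 47*z + 60)/(z^2 - 6*z + 9)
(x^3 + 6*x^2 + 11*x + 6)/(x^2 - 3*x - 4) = (x^2 + 5*x + 6)/(x - 4)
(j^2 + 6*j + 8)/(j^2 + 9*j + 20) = (j + 2)/(j + 5)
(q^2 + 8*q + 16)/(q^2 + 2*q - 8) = (q + 4)/(q - 2)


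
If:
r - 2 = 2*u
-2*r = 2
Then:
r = -1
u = -3/2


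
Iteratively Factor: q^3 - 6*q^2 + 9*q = (q)*(q^2 - 6*q + 9) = q*(q - 3)*(q - 3)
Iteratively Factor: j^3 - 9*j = (j + 3)*(j^2 - 3*j) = (j - 3)*(j + 3)*(j)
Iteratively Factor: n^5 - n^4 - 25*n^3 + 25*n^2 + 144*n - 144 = (n - 1)*(n^4 - 25*n^2 + 144) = (n - 1)*(n + 3)*(n^3 - 3*n^2 - 16*n + 48) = (n - 4)*(n - 1)*(n + 3)*(n^2 + n - 12) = (n - 4)*(n - 1)*(n + 3)*(n + 4)*(n - 3)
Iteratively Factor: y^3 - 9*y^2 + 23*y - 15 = (y - 1)*(y^2 - 8*y + 15) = (y - 3)*(y - 1)*(y - 5)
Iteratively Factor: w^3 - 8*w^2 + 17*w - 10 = (w - 5)*(w^2 - 3*w + 2) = (w - 5)*(w - 2)*(w - 1)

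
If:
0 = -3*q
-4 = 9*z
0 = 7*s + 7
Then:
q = 0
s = -1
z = -4/9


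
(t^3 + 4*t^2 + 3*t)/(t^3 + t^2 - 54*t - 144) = t*(t + 1)/(t^2 - 2*t - 48)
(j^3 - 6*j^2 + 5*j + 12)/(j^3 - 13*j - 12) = (j - 3)/(j + 3)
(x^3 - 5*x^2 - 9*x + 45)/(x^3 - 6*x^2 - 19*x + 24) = (x^2 - 8*x + 15)/(x^2 - 9*x + 8)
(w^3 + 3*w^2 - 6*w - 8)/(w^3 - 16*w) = (w^2 - w - 2)/(w*(w - 4))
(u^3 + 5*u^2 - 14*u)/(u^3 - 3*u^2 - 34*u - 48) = u*(-u^2 - 5*u + 14)/(-u^3 + 3*u^2 + 34*u + 48)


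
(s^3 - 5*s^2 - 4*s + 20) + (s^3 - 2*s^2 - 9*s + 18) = 2*s^3 - 7*s^2 - 13*s + 38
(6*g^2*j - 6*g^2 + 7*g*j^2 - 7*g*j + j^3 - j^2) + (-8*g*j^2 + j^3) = 6*g^2*j - 6*g^2 - g*j^2 - 7*g*j + 2*j^3 - j^2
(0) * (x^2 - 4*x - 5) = 0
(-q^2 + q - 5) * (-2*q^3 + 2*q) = 2*q^5 - 2*q^4 + 8*q^3 + 2*q^2 - 10*q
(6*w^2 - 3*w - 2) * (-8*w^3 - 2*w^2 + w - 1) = -48*w^5 + 12*w^4 + 28*w^3 - 5*w^2 + w + 2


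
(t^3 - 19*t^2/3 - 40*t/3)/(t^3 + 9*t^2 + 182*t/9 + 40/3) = 3*t*(t - 8)/(3*t^2 + 22*t + 24)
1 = 1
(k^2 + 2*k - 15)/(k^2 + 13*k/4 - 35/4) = 4*(k - 3)/(4*k - 7)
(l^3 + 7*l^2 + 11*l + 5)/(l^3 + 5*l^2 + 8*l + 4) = (l^2 + 6*l + 5)/(l^2 + 4*l + 4)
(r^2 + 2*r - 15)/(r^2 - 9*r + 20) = (r^2 + 2*r - 15)/(r^2 - 9*r + 20)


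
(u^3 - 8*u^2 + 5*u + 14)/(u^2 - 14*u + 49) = (u^2 - u - 2)/(u - 7)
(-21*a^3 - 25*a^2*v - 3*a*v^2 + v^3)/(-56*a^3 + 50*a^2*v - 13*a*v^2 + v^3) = (3*a^2 + 4*a*v + v^2)/(8*a^2 - 6*a*v + v^2)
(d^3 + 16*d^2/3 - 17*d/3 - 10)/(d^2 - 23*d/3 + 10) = (d^2 + 7*d + 6)/(d - 6)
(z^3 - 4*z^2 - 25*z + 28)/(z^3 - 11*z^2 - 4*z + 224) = (z - 1)/(z - 8)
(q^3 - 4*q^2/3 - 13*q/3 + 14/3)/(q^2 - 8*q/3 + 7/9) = 3*(q^2 + q - 2)/(3*q - 1)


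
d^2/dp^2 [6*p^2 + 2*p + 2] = 12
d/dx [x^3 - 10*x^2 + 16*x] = 3*x^2 - 20*x + 16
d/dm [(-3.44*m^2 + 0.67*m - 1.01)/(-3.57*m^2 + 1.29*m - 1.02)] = (-2.0457*m^2 - 0.1938*m + 0.6195)/(12.7449*m^4 - 9.2106*m^3 + 8.9469*m^2 - 2.6316*m + 1.0404)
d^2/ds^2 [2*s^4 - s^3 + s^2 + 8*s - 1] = 24*s^2 - 6*s + 2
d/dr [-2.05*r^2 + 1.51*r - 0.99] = 1.51 - 4.1*r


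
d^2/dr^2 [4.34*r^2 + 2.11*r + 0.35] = 8.68000000000000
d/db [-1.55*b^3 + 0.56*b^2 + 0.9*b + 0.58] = -4.65*b^2 + 1.12*b + 0.9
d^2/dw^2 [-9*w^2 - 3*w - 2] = -18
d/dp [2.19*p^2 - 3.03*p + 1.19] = 4.38*p - 3.03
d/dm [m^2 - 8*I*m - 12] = 2*m - 8*I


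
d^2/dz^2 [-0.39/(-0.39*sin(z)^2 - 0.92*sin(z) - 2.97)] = (-0.237276*sin(z)^4 - 0.419796*sin(z)^3 + 1.832766*sin(z)^2 + 1.905228*sin(z) - 0.243282)/(0.39*sin(z)^2 + 0.92*sin(z) + 2.97)^3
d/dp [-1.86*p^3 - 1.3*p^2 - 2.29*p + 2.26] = -5.58*p^2 - 2.6*p - 2.29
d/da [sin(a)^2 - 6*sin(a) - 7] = 2*(sin(a) - 3)*cos(a)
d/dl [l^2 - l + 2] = 2*l - 1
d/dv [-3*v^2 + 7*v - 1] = 7 - 6*v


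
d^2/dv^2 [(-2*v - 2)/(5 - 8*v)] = 416/(8*v - 5)^3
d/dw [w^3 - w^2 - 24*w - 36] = 3*w^2 - 2*w - 24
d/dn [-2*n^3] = -6*n^2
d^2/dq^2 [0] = 0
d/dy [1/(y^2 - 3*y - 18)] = (3 - 2*y)/(-y^2 + 3*y + 18)^2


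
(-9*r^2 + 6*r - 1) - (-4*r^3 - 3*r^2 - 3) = 4*r^3 - 6*r^2 + 6*r + 2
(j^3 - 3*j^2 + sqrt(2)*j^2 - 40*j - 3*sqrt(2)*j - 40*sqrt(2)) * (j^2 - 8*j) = j^5 - 11*j^4 + sqrt(2)*j^4 - 16*j^3 - 11*sqrt(2)*j^3 - 16*sqrt(2)*j^2 + 320*j^2 + 320*sqrt(2)*j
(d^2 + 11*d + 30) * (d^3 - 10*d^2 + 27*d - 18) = d^5 + d^4 - 53*d^3 - 21*d^2 + 612*d - 540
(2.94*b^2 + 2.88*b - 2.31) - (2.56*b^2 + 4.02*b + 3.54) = 0.38*b^2 - 1.14*b - 5.85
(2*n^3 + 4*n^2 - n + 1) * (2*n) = 4*n^4 + 8*n^3 - 2*n^2 + 2*n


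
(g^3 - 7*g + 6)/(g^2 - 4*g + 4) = (g^2 + 2*g - 3)/(g - 2)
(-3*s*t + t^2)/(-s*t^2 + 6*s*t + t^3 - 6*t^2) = (3*s - t)/(s*t - 6*s - t^2 + 6*t)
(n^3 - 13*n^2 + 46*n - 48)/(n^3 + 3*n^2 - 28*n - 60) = (n^3 - 13*n^2 + 46*n - 48)/(n^3 + 3*n^2 - 28*n - 60)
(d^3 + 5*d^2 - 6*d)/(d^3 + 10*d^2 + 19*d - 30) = d/(d + 5)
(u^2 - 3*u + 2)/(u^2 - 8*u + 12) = (u - 1)/(u - 6)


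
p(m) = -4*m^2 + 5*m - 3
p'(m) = 5 - 8*m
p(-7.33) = -254.57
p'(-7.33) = 63.64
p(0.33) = -1.79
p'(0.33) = 2.36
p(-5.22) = -138.09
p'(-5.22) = 46.76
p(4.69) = -67.53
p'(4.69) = -32.52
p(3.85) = -43.04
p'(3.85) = -25.80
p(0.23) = -2.06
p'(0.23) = 3.16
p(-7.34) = -255.20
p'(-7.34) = 63.72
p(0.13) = -2.42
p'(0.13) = 3.96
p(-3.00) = -54.00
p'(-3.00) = 29.00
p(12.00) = -519.00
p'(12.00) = -91.00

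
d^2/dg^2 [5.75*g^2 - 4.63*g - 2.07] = 11.5000000000000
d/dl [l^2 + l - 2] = 2*l + 1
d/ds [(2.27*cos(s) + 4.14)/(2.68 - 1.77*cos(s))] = -13.4114*sin(s)/(1.77*cos(s) - 2.68)^2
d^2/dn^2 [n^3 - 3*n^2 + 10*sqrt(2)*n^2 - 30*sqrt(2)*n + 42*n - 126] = 6*n - 6 + 20*sqrt(2)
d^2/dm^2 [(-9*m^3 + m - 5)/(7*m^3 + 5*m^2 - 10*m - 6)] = 2*(315*m^6 - 1743*m^5 - 3633*m^4 - 2475*m^3 - 693*m^2 - 762*m - 710)/(343*m^9 + 735*m^8 - 945*m^7 - 2857*m^6 + 90*m^5 + 3570*m^4 + 1556*m^3 - 1260*m^2 - 1080*m - 216)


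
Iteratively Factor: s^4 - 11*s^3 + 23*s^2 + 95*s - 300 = (s - 4)*(s^3 - 7*s^2 - 5*s + 75) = (s - 5)*(s - 4)*(s^2 - 2*s - 15) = (s - 5)^2*(s - 4)*(s + 3)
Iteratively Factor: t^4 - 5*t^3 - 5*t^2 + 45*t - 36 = (t - 4)*(t^3 - t^2 - 9*t + 9) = (t - 4)*(t - 1)*(t^2 - 9) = (t - 4)*(t - 3)*(t - 1)*(t + 3)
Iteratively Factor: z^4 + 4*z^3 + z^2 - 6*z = (z + 3)*(z^3 + z^2 - 2*z) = (z + 2)*(z + 3)*(z^2 - z) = z*(z + 2)*(z + 3)*(z - 1)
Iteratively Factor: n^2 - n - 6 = (n + 2)*(n - 3)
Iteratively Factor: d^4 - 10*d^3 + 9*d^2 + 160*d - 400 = (d - 5)*(d^3 - 5*d^2 - 16*d + 80) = (d - 5)^2*(d^2 - 16) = (d - 5)^2*(d - 4)*(d + 4)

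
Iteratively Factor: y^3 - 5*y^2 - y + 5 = (y - 5)*(y^2 - 1) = (y - 5)*(y - 1)*(y + 1)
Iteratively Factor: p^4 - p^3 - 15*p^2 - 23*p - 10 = (p + 1)*(p^3 - 2*p^2 - 13*p - 10) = (p + 1)*(p + 2)*(p^2 - 4*p - 5) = (p - 5)*(p + 1)*(p + 2)*(p + 1)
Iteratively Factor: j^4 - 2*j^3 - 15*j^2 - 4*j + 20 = (j - 1)*(j^3 - j^2 - 16*j - 20) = (j - 1)*(j + 2)*(j^2 - 3*j - 10) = (j - 1)*(j + 2)^2*(j - 5)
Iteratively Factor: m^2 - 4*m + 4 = (m - 2)*(m - 2)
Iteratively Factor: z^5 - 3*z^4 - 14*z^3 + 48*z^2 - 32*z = (z - 4)*(z^4 + z^3 - 10*z^2 + 8*z) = (z - 4)*(z - 2)*(z^3 + 3*z^2 - 4*z) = (z - 4)*(z - 2)*(z - 1)*(z^2 + 4*z) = (z - 4)*(z - 2)*(z - 1)*(z + 4)*(z)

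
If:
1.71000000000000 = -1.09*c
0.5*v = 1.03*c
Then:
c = -1.57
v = -3.23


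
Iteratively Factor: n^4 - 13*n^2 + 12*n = (n)*(n^3 - 13*n + 12) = n*(n - 1)*(n^2 + n - 12) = n*(n - 3)*(n - 1)*(n + 4)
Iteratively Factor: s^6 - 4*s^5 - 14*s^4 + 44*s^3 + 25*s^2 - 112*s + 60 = (s - 1)*(s^5 - 3*s^4 - 17*s^3 + 27*s^2 + 52*s - 60) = (s - 1)^2*(s^4 - 2*s^3 - 19*s^2 + 8*s + 60) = (s - 2)*(s - 1)^2*(s^3 - 19*s - 30) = (s - 2)*(s - 1)^2*(s + 2)*(s^2 - 2*s - 15) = (s - 5)*(s - 2)*(s - 1)^2*(s + 2)*(s + 3)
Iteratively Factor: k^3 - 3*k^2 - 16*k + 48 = (k - 3)*(k^2 - 16) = (k - 3)*(k + 4)*(k - 4)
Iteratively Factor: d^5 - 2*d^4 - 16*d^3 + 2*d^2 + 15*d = (d)*(d^4 - 2*d^3 - 16*d^2 + 2*d + 15) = d*(d - 5)*(d^3 + 3*d^2 - d - 3) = d*(d - 5)*(d + 3)*(d^2 - 1) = d*(d - 5)*(d - 1)*(d + 3)*(d + 1)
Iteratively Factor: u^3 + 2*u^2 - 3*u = (u + 3)*(u^2 - u) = u*(u + 3)*(u - 1)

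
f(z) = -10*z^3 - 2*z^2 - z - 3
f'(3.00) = -283.00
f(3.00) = -294.00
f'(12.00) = -4369.00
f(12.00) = -17583.00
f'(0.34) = -5.83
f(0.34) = -3.96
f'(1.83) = -108.79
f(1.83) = -72.81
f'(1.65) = -89.28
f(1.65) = -55.02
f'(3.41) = -363.48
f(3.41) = -426.18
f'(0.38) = -6.85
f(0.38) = -4.22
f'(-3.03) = -264.31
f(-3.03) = 259.85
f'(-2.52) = -181.43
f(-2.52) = 146.85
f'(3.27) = -334.87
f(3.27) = -377.31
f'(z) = -30*z^2 - 4*z - 1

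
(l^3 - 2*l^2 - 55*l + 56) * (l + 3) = l^4 + l^3 - 61*l^2 - 109*l + 168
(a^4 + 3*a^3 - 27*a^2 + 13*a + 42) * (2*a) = 2*a^5 + 6*a^4 - 54*a^3 + 26*a^2 + 84*a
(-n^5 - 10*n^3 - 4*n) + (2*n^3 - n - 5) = -n^5 - 8*n^3 - 5*n - 5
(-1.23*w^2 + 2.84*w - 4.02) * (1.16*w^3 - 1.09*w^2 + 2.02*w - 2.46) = -1.4268*w^5 + 4.6351*w^4 - 10.2434*w^3 + 13.1444*w^2 - 15.1068*w + 9.8892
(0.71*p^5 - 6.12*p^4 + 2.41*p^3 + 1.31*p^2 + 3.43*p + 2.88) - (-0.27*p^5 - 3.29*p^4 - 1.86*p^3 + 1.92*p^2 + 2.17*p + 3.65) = 0.98*p^5 - 2.83*p^4 + 4.27*p^3 - 0.61*p^2 + 1.26*p - 0.77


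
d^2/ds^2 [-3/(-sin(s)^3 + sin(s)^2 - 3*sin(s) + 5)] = 3*(-9*sin(s)^6 + 11*sin(s)^5 + 2*sin(s)^4 - 52*sin(s)^3 + 35*sin(s)^2 - 3*sin(s) + 8)/(sin(s)^3 - sin(s)^2 + 3*sin(s) - 5)^3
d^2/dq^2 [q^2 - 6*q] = 2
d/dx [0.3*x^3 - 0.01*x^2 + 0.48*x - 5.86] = 0.9*x^2 - 0.02*x + 0.48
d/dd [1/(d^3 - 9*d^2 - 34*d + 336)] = (-3*d^2 + 18*d + 34)/(d^3 - 9*d^2 - 34*d + 336)^2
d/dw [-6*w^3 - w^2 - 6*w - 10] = -18*w^2 - 2*w - 6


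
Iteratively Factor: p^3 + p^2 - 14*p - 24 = (p + 3)*(p^2 - 2*p - 8) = (p - 4)*(p + 3)*(p + 2)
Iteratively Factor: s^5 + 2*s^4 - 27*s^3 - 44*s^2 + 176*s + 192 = (s + 1)*(s^4 + s^3 - 28*s^2 - 16*s + 192) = (s - 4)*(s + 1)*(s^3 + 5*s^2 - 8*s - 48) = (s - 4)*(s - 3)*(s + 1)*(s^2 + 8*s + 16) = (s - 4)*(s - 3)*(s + 1)*(s + 4)*(s + 4)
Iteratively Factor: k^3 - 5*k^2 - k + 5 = (k + 1)*(k^2 - 6*k + 5) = (k - 5)*(k + 1)*(k - 1)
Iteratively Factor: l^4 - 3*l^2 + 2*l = (l + 2)*(l^3 - 2*l^2 + l) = l*(l + 2)*(l^2 - 2*l + 1) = l*(l - 1)*(l + 2)*(l - 1)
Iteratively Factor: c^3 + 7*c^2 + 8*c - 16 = (c + 4)*(c^2 + 3*c - 4) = (c + 4)^2*(c - 1)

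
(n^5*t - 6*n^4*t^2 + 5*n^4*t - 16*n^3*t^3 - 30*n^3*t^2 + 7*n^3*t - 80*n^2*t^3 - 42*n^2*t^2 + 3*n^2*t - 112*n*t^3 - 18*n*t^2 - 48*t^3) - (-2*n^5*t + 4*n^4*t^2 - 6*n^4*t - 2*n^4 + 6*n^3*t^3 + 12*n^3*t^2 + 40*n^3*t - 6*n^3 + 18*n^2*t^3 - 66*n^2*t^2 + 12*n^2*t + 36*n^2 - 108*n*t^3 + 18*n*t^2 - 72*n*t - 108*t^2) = 3*n^5*t - 10*n^4*t^2 + 11*n^4*t + 2*n^4 - 22*n^3*t^3 - 42*n^3*t^2 - 33*n^3*t + 6*n^3 - 98*n^2*t^3 + 24*n^2*t^2 - 9*n^2*t - 36*n^2 - 4*n*t^3 - 36*n*t^2 + 72*n*t - 48*t^3 + 108*t^2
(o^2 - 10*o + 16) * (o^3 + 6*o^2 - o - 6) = o^5 - 4*o^4 - 45*o^3 + 100*o^2 + 44*o - 96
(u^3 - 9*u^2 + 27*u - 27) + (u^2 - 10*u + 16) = u^3 - 8*u^2 + 17*u - 11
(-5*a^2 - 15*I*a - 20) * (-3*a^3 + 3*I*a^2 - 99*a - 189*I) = 15*a^5 + 30*I*a^4 + 600*a^3 + 2370*I*a^2 - 855*a + 3780*I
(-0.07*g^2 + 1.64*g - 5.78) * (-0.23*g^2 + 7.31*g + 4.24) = 0.0161*g^4 - 0.8889*g^3 + 13.021*g^2 - 35.2982*g - 24.5072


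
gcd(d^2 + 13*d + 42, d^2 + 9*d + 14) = d + 7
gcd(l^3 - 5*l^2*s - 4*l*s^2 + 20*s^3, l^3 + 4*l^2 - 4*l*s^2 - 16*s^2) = -l^2 + 4*s^2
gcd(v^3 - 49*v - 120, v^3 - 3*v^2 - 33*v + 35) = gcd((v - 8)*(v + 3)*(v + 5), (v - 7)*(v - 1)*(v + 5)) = v + 5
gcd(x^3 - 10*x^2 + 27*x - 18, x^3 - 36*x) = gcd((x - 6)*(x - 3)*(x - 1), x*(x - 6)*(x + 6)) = x - 6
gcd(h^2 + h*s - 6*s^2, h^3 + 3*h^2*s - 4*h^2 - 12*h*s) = h + 3*s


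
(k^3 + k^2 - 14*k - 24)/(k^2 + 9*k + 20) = (k^3 + k^2 - 14*k - 24)/(k^2 + 9*k + 20)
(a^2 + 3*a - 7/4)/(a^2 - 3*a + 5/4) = (2*a + 7)/(2*a - 5)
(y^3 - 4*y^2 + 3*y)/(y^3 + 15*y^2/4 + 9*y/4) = 4*(y^2 - 4*y + 3)/(4*y^2 + 15*y + 9)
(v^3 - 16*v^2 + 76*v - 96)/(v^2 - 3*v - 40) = (v^2 - 8*v + 12)/(v + 5)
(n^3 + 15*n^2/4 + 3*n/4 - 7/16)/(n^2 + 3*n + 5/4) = (8*n^2 + 26*n - 7)/(4*(2*n + 5))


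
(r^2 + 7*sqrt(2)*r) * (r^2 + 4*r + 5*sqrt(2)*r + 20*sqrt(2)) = r^4 + 4*r^3 + 12*sqrt(2)*r^3 + 48*sqrt(2)*r^2 + 70*r^2 + 280*r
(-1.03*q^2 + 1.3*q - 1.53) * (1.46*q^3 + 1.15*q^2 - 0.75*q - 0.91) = -1.5038*q^5 + 0.7135*q^4 + 0.0336999999999998*q^3 - 1.7972*q^2 - 0.0355000000000001*q + 1.3923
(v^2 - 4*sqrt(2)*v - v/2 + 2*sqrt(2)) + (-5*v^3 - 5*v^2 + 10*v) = -5*v^3 - 4*v^2 - 4*sqrt(2)*v + 19*v/2 + 2*sqrt(2)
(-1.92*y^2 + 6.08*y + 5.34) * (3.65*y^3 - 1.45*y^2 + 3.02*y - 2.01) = -7.008*y^5 + 24.976*y^4 + 4.8766*y^3 + 14.4778*y^2 + 3.906*y - 10.7334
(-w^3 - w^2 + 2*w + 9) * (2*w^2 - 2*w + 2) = -2*w^5 + 4*w^3 + 12*w^2 - 14*w + 18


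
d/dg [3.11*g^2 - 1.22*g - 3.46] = 6.22*g - 1.22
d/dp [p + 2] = 1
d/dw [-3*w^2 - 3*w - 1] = -6*w - 3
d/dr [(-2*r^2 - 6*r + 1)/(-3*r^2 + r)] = (-20*r^2 + 6*r - 1)/(r^2*(9*r^2 - 6*r + 1))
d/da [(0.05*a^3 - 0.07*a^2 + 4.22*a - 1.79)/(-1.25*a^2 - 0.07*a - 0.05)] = (-0.0625*a^4 - 0.007*a^3 + 5.2724*a^2 - 4.468*a - 0.3363)/(1.5625*a^4 + 0.175*a^3 + 0.1299*a^2 + 0.007*a + 0.0025)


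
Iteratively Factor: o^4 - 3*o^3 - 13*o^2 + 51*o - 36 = (o + 4)*(o^3 - 7*o^2 + 15*o - 9) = (o - 1)*(o + 4)*(o^2 - 6*o + 9) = (o - 3)*(o - 1)*(o + 4)*(o - 3)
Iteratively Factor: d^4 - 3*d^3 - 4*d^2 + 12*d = (d - 3)*(d^3 - 4*d) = (d - 3)*(d + 2)*(d^2 - 2*d) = (d - 3)*(d - 2)*(d + 2)*(d)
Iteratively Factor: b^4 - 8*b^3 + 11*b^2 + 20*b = (b)*(b^3 - 8*b^2 + 11*b + 20) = b*(b - 5)*(b^2 - 3*b - 4) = b*(b - 5)*(b - 4)*(b + 1)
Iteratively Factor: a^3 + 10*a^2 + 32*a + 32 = (a + 4)*(a^2 + 6*a + 8) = (a + 4)^2*(a + 2)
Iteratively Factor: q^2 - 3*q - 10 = (q - 5)*(q + 2)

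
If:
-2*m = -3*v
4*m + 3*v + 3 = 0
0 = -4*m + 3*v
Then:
No Solution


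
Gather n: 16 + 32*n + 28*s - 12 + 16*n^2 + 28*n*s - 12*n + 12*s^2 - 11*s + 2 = 16*n^2 + n*(28*s + 20) + 12*s^2 + 17*s + 6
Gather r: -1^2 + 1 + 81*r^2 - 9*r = 81*r^2 - 9*r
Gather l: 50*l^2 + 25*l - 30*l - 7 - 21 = 50*l^2 - 5*l - 28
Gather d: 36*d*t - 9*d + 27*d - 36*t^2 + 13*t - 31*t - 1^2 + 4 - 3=d*(36*t + 18) - 36*t^2 - 18*t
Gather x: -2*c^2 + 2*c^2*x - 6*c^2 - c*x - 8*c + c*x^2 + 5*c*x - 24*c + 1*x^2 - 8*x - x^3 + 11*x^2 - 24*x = -8*c^2 - 32*c - x^3 + x^2*(c + 12) + x*(2*c^2 + 4*c - 32)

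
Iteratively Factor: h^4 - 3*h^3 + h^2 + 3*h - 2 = (h - 2)*(h^3 - h^2 - h + 1) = (h - 2)*(h + 1)*(h^2 - 2*h + 1) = (h - 2)*(h - 1)*(h + 1)*(h - 1)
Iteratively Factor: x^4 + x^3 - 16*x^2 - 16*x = (x + 1)*(x^3 - 16*x) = (x + 1)*(x + 4)*(x^2 - 4*x) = x*(x + 1)*(x + 4)*(x - 4)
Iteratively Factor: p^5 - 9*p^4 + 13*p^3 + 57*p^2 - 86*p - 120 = (p + 1)*(p^4 - 10*p^3 + 23*p^2 + 34*p - 120) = (p + 1)*(p + 2)*(p^3 - 12*p^2 + 47*p - 60) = (p - 5)*(p + 1)*(p + 2)*(p^2 - 7*p + 12) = (p - 5)*(p - 3)*(p + 1)*(p + 2)*(p - 4)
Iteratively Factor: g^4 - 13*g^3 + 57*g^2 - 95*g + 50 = (g - 5)*(g^3 - 8*g^2 + 17*g - 10) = (g - 5)*(g - 1)*(g^2 - 7*g + 10) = (g - 5)*(g - 2)*(g - 1)*(g - 5)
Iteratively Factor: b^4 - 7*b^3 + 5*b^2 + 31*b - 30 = (b - 1)*(b^3 - 6*b^2 - b + 30) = (b - 1)*(b + 2)*(b^2 - 8*b + 15) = (b - 5)*(b - 1)*(b + 2)*(b - 3)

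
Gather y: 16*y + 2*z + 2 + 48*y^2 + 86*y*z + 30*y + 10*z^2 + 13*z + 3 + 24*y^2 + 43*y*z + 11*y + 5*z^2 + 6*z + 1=72*y^2 + y*(129*z + 57) + 15*z^2 + 21*z + 6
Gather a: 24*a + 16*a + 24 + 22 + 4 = 40*a + 50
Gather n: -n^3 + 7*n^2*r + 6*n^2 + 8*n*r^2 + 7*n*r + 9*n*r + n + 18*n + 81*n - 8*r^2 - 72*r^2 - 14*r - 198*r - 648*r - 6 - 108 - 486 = -n^3 + n^2*(7*r + 6) + n*(8*r^2 + 16*r + 100) - 80*r^2 - 860*r - 600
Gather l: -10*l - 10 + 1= -10*l - 9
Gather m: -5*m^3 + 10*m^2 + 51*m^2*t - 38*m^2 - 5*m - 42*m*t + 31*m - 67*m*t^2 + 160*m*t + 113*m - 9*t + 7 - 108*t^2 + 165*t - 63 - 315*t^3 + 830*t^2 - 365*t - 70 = -5*m^3 + m^2*(51*t - 28) + m*(-67*t^2 + 118*t + 139) - 315*t^3 + 722*t^2 - 209*t - 126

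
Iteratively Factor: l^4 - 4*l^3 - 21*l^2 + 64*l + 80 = (l - 5)*(l^3 + l^2 - 16*l - 16) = (l - 5)*(l + 4)*(l^2 - 3*l - 4) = (l - 5)*(l + 1)*(l + 4)*(l - 4)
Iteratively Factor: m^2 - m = (m)*(m - 1)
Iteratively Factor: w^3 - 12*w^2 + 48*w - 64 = (w - 4)*(w^2 - 8*w + 16) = (w - 4)^2*(w - 4)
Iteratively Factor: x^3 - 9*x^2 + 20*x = (x - 4)*(x^2 - 5*x) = (x - 5)*(x - 4)*(x)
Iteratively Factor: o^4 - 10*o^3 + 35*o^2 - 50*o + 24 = (o - 3)*(o^3 - 7*o^2 + 14*o - 8) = (o - 3)*(o - 1)*(o^2 - 6*o + 8) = (o - 4)*(o - 3)*(o - 1)*(o - 2)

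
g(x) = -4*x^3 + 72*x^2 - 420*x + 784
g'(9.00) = -96.00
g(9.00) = -80.00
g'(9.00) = -96.00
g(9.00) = -80.00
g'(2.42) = -141.80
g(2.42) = 132.57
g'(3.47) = -64.81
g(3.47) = 26.42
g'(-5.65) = -1616.67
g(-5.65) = 6176.87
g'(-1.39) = -643.35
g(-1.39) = 1517.65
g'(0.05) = -412.83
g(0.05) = 763.18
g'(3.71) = -50.93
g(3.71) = 12.56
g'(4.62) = -10.85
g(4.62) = -14.05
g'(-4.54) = -1321.10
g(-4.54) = 4549.14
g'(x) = -12*x^2 + 144*x - 420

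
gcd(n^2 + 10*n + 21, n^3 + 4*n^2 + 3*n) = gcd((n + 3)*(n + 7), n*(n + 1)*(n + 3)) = n + 3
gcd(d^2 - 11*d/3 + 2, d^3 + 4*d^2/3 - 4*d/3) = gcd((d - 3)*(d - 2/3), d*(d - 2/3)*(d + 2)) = d - 2/3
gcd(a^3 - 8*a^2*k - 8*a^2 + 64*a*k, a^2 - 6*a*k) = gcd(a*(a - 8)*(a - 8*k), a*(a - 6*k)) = a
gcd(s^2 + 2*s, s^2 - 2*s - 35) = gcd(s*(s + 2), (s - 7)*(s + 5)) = 1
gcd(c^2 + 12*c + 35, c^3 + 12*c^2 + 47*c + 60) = c + 5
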